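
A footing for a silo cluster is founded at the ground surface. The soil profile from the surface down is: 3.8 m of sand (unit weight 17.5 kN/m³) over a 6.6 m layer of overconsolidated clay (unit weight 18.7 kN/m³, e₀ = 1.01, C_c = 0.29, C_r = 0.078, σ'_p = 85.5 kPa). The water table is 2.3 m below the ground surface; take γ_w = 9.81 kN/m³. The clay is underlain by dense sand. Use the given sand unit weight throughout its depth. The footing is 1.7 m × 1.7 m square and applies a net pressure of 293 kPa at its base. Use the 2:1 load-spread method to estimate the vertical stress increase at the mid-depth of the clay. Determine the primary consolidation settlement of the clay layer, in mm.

S_c ≈ 36.4 mm

Mid-depth of clay below the ground surface: z = 3.8 + 6.6/2 = 7.1 m.
Total vertical stress at mid-clay: σ_v = 17.5×3.8 + 18.7×3.3 = 128.21 kPa.
Pore pressure: u = 9.81×(7.1 − 2.3) = 47.088 kPa.
Initial effective stress: σ'_0 = σ_v − u = 128.21 − 47.088 = 81.122 kPa.
Stress increase at mid-clay by the 2:1 spreading method:
Δσ = qBL/((B+z)(L+z)) = 293×1.7×1.7/((1.7+7.1)(1.7+7.1)) = 10.935 kPa
Final effective stress: σ'_f = 81.122 + 10.935 = 92.057 kPa.
σ'_f = 92.057 > σ'_p = 85.5 kPa, so the stress path crosses the preconsolidation pressure — recompression up to σ'_p, then virgin compression beyond:
S_c = H/(1+e₀)·[C_r·log₁₀(σ'_p/σ'_0) + C_c·log₁₀(σ'_f/σ'_p)]
    = 6.6/2.01 × [0.078×log₁₀(85.5/81.122) + 0.29×log₁₀(92.057/85.5)]
    = 3.2836 × [0.0017805 + 0.0093063] = 0.0364 m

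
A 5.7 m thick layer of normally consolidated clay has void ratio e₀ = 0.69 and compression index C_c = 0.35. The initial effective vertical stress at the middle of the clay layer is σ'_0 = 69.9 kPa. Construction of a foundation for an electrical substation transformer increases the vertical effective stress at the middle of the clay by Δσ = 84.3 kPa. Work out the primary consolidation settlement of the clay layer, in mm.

S_c ≈ 406 mm

Final effective stress: σ'_f = σ'_0 + Δσ = 69.9 + 84.3 = 154.2 kPa.
Normally consolidated clay, so the full stress increment lies on the virgin compression line:
S_c = C_c·H/(1+e₀)·log₁₀(σ'_f/σ'_0) = 0.35×5.7/(1+0.69)×log₁₀(154.2/69.9)
    = 1.1805 × 0.34361 = 0.4056 m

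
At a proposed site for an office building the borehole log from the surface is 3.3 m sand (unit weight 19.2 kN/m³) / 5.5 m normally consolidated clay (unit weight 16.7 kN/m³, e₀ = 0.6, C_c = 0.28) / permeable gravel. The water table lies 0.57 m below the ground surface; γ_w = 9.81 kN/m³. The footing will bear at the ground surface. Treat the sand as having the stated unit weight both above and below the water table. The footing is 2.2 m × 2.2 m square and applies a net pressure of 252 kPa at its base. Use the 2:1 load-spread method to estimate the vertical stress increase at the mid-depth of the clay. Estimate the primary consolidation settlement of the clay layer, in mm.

S_c ≈ 117 mm

Mid-depth of clay below the ground surface: z = 3.3 + 5.5/2 = 6.05 m.
Total vertical stress at mid-clay: σ_v = 19.2×3.3 + 16.7×2.75 = 109.28 kPa.
Pore pressure: u = 9.81×(6.05 − 0.57) = 53.759 kPa.
Initial effective stress: σ'_0 = σ_v − u = 109.28 − 53.759 = 55.521 kPa.
Stress increase at mid-clay by the 2:1 spreading method:
Δσ = qBL/((B+z)(L+z)) = 252×2.2×2.2/((2.2+6.05)(2.2+6.05)) = 17.92 kPa
Final effective stress: σ'_f = σ'_0 + Δσ = 55.521 + 17.92 = 73.441 kPa.
Normally consolidated clay, so the full stress increment lies on the virgin compression line:
S_c = C_c·H/(1+e₀)·log₁₀(σ'_f/σ'_0) = 0.28×5.5/(1+0.6)×log₁₀(73.441/55.521)
    = 0.9625 × 0.12148 = 0.1169 m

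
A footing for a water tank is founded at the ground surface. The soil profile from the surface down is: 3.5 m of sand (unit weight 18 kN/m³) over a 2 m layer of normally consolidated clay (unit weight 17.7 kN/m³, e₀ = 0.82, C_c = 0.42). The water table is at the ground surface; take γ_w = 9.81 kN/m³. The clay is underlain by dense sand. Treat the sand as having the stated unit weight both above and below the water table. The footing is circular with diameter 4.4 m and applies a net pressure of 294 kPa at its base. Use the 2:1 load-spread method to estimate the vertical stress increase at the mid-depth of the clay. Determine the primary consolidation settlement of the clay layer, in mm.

S_c ≈ 218 mm

Mid-depth of clay below the ground surface: z = 3.5 + 2/2 = 4.5 m.
Total vertical stress at mid-clay: σ_v = 18×3.5 + 17.7×1 = 80.7 kPa.
Pore pressure: u = 9.81×(4.5 − 0) = 44.145 kPa.
Initial effective stress: σ'_0 = σ_v − u = 80.7 − 44.145 = 36.555 kPa.
Stress increase at mid-clay by the 2:1 spreading method:
Δσ ≈ qD²/(D+z)² = 294×4.4²/(4.4+4.5)² = 71.858 kPa
Final effective stress: σ'_f = σ'_0 + Δσ = 36.555 + 71.858 = 108.41 kPa.
Normally consolidated clay, so the full stress increment lies on the virgin compression line:
S_c = C_c·H/(1+e₀)·log₁₀(σ'_f/σ'_0) = 0.42×2/(1+0.82)×log₁₀(108.41/36.555)
    = 0.46154 × 0.47212 = 0.2179 m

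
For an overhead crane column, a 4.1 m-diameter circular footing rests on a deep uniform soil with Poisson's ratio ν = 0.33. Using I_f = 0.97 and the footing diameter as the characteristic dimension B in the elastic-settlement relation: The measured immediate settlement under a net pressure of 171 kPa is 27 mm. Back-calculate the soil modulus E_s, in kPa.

E_s ≈ 22400 kPa

S_e = q·B·(1−ν²)/E_s · I_f  ⇒  E_s = q·B·(1−ν²)·I_f / S_e.
E_s = 171 × 4.1 × 0.8911 × 0.97 / 0.027 = 22440 kPa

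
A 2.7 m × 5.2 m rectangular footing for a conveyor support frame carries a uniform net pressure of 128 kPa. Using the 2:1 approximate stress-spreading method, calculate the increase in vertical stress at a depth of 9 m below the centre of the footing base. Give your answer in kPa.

By the 2:1 method the load spreads at 1 horizontal : 2 vertical, so at depth z the loaded area has grown by z in each plan dimension:
Δσ = qBL/((B+z)(L+z)) = 128×2.7×5.2/((2.7+9)(5.2+9)) = 10.817 kPa

Δσ_z ≈ 10.8 kPa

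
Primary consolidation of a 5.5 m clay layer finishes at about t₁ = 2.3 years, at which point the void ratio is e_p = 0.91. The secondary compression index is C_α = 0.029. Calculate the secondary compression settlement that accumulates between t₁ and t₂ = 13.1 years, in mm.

S_s ≈ 63.1 mm

Secondary compression: S_s = C_α·H/(1+e_p)·log₁₀(t₂/t₁)
S_s = 0.029×5.5/(1+0.91)×log₁₀(13.1/2.3)
    = 0.08351 × 0.7555 = 0.06309 m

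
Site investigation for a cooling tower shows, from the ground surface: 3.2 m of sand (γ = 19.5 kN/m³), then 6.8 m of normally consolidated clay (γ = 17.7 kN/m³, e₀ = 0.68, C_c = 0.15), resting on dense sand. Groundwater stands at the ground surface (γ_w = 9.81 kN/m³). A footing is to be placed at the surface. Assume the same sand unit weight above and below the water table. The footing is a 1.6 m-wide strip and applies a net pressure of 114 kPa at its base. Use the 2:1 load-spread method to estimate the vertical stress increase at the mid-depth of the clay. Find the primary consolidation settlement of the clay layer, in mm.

S_c ≈ 85.8 mm

Mid-depth of clay below the ground surface: z = 3.2 + 6.8/2 = 6.6 m.
Total vertical stress at mid-clay: σ_v = 19.5×3.2 + 17.7×3.4 = 122.58 kPa.
Pore pressure: u = 9.81×(6.6 − 0) = 64.746 kPa.
Initial effective stress: σ'_0 = σ_v − u = 122.58 − 64.746 = 57.834 kPa.
Stress increase at mid-clay by the 2:1 spreading method:
Δσ = qB/(B+z) = 114×1.6/(1.6+6.6) = 22.244 kPa
Final effective stress: σ'_f = σ'_0 + Δσ = 57.834 + 22.244 = 80.078 kPa.
Normally consolidated clay, so the full stress increment lies on the virgin compression line:
S_c = C_c·H/(1+e₀)·log₁₀(σ'_f/σ'_0) = 0.15×6.8/(1+0.68)×log₁₀(80.078/57.834)
    = 0.60714 × 0.14133 = 0.08581 m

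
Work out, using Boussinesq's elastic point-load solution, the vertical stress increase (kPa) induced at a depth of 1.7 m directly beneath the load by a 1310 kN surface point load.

Boussinesq vertical stress below a point load on an elastic half-space:
Δσ_z = 3P/(2πz²) · [1 + (r/z)²]^(−5/2)
r/z = 0/1.7 = 0; [1+(r/z)²]^(−5/2) = 1.
Δσ_z = 3×1310/(2π×1.7²) × 1 = 216.43 × 1 = 216.4 kPa

Δσ_z ≈ 216 kPa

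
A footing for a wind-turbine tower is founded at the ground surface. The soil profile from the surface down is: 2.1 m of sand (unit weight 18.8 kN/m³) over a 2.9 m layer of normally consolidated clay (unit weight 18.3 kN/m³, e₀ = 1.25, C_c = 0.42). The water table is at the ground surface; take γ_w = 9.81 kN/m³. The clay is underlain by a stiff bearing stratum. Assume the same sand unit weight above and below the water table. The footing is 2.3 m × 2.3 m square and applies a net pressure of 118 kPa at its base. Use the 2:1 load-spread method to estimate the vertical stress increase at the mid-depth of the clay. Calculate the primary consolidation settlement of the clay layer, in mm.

Mid-depth of clay below the ground surface: z = 2.1 + 2.9/2 = 3.55 m.
Total vertical stress at mid-clay: σ_v = 18.8×2.1 + 18.3×1.45 = 66.015 kPa.
Pore pressure: u = 9.81×(3.55 − 0) = 34.825 kPa.
Initial effective stress: σ'_0 = σ_v − u = 66.015 − 34.825 = 31.19 kPa.
Stress increase at mid-clay by the 2:1 spreading method:
Δσ = qBL/((B+z)(L+z)) = 118×2.3×2.3/((2.3+3.55)(2.3+3.55)) = 18.24 kPa
Final effective stress: σ'_f = σ'_0 + Δσ = 31.19 + 18.24 = 49.43 kPa.
Normally consolidated clay, so the full stress increment lies on the virgin compression line:
S_c = C_c·H/(1+e₀)·log₁₀(σ'_f/σ'_0) = 0.42×2.9/(1+1.25)×log₁₀(49.43/31.19)
    = 0.54133 × 0.19998 = 0.1083 m

S_c ≈ 108 mm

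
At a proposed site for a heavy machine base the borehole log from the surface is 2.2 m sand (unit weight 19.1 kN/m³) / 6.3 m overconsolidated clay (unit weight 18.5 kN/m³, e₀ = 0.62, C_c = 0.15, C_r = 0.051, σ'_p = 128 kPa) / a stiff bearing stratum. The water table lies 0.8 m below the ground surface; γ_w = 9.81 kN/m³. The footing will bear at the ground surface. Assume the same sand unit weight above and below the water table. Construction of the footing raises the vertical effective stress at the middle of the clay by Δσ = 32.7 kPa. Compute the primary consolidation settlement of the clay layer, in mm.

Mid-depth of clay below the ground surface: z = 2.2 + 6.3/2 = 5.35 m.
Total vertical stress at mid-clay: σ_v = 19.1×2.2 + 18.5×3.15 = 100.3 kPa.
Pore pressure: u = 9.81×(5.35 − 0.8) = 44.636 kPa.
Initial effective stress: σ'_0 = σ_v − u = 100.3 − 44.636 = 55.664 kPa.
Final effective stress: σ'_f = 55.664 + 32.7 = 88.364 kPa.
σ'_f = 88.364 ≤ σ'_p = 128 kPa, so the clay remains overconsolidated and only the recompression index applies:
S_c = C_r·H/(1+e₀)·log₁₀(σ'_f/σ'_0) = 0.051×6.3/1.62×log₁₀(88.364/55.664)
    = 0.19833 × 0.2007 = 0.03981 m

S_c ≈ 39.8 mm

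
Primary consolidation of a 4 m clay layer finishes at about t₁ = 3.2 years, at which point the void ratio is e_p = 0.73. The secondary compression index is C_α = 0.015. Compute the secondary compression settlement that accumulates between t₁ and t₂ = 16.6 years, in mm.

Secondary compression: S_s = C_α·H/(1+e_p)·log₁₀(t₂/t₁)
S_s = 0.015×4/(1+0.73)×log₁₀(16.6/3.2)
    = 0.03468 × 0.715 = 0.0248 m

S_s ≈ 24.8 mm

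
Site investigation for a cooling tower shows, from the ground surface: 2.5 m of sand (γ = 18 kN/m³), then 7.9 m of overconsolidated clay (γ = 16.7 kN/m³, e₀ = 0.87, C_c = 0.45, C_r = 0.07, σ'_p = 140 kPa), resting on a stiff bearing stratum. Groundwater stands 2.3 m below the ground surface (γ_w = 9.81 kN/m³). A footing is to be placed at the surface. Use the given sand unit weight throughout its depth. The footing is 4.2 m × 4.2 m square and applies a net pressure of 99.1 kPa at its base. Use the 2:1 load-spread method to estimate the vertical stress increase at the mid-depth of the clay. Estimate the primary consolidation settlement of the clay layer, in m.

S_c ≈ 0.0255 m

Mid-depth of clay below the ground surface: z = 2.5 + 7.9/2 = 6.45 m.
Total vertical stress at mid-clay: σ_v = 18×2.5 + 16.7×3.95 = 110.97 kPa.
Pore pressure: u = 9.81×(6.45 − 2.3) = 40.712 kPa.
Initial effective stress: σ'_0 = σ_v − u = 110.97 − 40.712 = 70.258 kPa.
Stress increase at mid-clay by the 2:1 spreading method:
Δσ = qBL/((B+z)(L+z)) = 99.1×4.2×4.2/((4.2+6.45)(4.2+6.45)) = 15.412 kPa
Final effective stress: σ'_f = 70.258 + 15.412 = 85.67 kPa.
σ'_f = 85.67 ≤ σ'_p = 140 kPa, so the clay remains overconsolidated and only the recompression index applies:
S_c = C_r·H/(1+e₀)·log₁₀(σ'_f/σ'_0) = 0.07×7.9/1.87×log₁₀(85.67/70.258)
    = 0.29572 × 0.086133 = 0.02547 m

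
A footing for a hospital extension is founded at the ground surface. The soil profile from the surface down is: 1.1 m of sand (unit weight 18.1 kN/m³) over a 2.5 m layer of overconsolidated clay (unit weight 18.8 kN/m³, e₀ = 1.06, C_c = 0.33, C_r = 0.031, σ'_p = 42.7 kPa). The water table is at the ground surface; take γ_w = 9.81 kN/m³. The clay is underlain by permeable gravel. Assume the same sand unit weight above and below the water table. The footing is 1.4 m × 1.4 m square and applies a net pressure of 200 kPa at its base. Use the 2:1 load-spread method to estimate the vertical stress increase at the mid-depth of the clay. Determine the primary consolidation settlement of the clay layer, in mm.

S_c ≈ 33.3 mm

Mid-depth of clay below the ground surface: z = 1.1 + 2.5/2 = 2.35 m.
Total vertical stress at mid-clay: σ_v = 18.1×1.1 + 18.8×1.25 = 43.41 kPa.
Pore pressure: u = 9.81×(2.35 − 0) = 23.054 kPa.
Initial effective stress: σ'_0 = σ_v − u = 43.41 − 23.054 = 20.356 kPa.
Stress increase at mid-clay by the 2:1 spreading method:
Δσ = qBL/((B+z)(L+z)) = 200×1.4×1.4/((1.4+2.35)(1.4+2.35)) = 27.876 kPa
Final effective stress: σ'_f = 20.356 + 27.876 = 48.232 kPa.
σ'_f = 48.232 > σ'_p = 42.7 kPa, so the stress path crosses the preconsolidation pressure — recompression up to σ'_p, then virgin compression beyond:
S_c = H/(1+e₀)·[C_r·log₁₀(σ'_p/σ'_0) + C_c·log₁₀(σ'_f/σ'_p)]
    = 2.5/2.06 × [0.031×log₁₀(42.7/20.356) + 0.33×log₁₀(48.232/42.7)]
    = 1.2136 × [0.0099738 + 0.017459] = 0.03329 m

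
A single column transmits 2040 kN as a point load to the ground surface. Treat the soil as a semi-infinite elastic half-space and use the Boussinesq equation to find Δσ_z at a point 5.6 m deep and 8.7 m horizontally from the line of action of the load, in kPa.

Boussinesq vertical stress below a point load on an elastic half-space:
Δσ_z = 3P/(2πz²) · [1 + (r/z)²]^(−5/2)
r/z = 8.7/5.6 = 1.5536; [1+(r/z)²]^(−5/2) = 0.046449.
Δσ_z = 3×2040/(2π×5.6²) × 0.046449 = 31.06 × 0.046449 = 1.443 kPa

Δσ_z ≈ 1.44 kPa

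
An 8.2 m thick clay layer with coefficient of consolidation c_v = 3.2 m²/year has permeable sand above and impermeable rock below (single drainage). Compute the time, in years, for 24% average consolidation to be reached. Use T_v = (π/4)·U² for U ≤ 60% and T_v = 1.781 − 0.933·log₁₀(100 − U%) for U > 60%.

Drainage path length: H_d = H = 8.2 m (single drainage).
U ≤ 60%: T_v = (π/4)·U² = (π/4)×0.24² = 0.045239.
t = T_v·H_d²/c_v = 0.045239×8.2²/3.2 = 0.9506 years.

t ≈ 0.951 years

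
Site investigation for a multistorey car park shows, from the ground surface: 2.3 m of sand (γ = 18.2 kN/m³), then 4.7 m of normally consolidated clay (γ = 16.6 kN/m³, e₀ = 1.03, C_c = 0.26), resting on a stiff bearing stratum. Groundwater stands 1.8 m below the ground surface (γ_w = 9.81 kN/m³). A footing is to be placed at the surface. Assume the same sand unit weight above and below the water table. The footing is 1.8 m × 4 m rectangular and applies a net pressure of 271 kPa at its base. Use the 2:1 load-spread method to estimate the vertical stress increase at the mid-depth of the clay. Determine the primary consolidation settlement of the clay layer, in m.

Mid-depth of clay below the ground surface: z = 2.3 + 4.7/2 = 4.65 m.
Total vertical stress at mid-clay: σ_v = 18.2×2.3 + 16.6×2.35 = 80.87 kPa.
Pore pressure: u = 9.81×(4.65 − 1.8) = 27.959 kPa.
Initial effective stress: σ'_0 = σ_v − u = 80.87 − 27.959 = 52.911 kPa.
Stress increase at mid-clay by the 2:1 spreading method:
Δσ = qBL/((B+z)(L+z)) = 271×1.8×4/((1.8+4.65)(4+4.65)) = 34.972 kPa
Final effective stress: σ'_f = σ'_0 + Δσ = 52.911 + 34.972 = 87.883 kPa.
Normally consolidated clay, so the full stress increment lies on the virgin compression line:
S_c = C_c·H/(1+e₀)·log₁₀(σ'_f/σ'_0) = 0.26×4.7/(1+1.03)×log₁₀(87.883/52.911)
    = 0.60197 × 0.22036 = 0.1327 m

S_c ≈ 0.133 m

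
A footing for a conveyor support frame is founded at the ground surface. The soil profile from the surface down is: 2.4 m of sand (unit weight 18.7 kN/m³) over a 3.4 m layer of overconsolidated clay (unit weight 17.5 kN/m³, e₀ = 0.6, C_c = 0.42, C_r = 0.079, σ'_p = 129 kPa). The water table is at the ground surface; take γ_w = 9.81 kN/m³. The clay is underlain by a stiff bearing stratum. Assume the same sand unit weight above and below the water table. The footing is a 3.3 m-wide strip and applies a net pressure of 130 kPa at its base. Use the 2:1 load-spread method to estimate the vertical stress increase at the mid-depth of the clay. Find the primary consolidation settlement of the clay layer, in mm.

Mid-depth of clay below the ground surface: z = 2.4 + 3.4/2 = 4.1 m.
Total vertical stress at mid-clay: σ_v = 18.7×2.4 + 17.5×1.7 = 74.63 kPa.
Pore pressure: u = 9.81×(4.1 − 0) = 40.221 kPa.
Initial effective stress: σ'_0 = σ_v − u = 74.63 − 40.221 = 34.409 kPa.
Stress increase at mid-clay by the 2:1 spreading method:
Δσ = qB/(B+z) = 130×3.3/(3.3+4.1) = 57.973 kPa
Final effective stress: σ'_f = 34.409 + 57.973 = 92.382 kPa.
σ'_f = 92.382 ≤ σ'_p = 129 kPa, so the clay remains overconsolidated and only the recompression index applies:
S_c = C_r·H/(1+e₀)·log₁₀(σ'_f/σ'_0) = 0.079×3.4/1.6×log₁₀(92.382/34.409)
    = 0.16787 × 0.42892 = 0.072 m

S_c ≈ 72 mm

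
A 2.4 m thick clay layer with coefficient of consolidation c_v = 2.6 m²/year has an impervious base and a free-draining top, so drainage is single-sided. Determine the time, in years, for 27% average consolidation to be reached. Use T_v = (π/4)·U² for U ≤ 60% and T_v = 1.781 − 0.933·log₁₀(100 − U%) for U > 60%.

Drainage path length: H_d = H = 2.4 m (single drainage).
U ≤ 60%: T_v = (π/4)·U² = (π/4)×0.27² = 0.057256.
t = T_v·H_d²/c_v = 0.057256×2.4²/2.6 = 0.1268 years.

t ≈ 0.127 years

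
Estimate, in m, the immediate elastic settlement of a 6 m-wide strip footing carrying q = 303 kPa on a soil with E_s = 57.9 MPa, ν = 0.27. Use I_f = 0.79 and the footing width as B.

Immediate (elastic) settlement: S_e = q·B·(1−ν²)/E_s · I_f.
E_s = 57.9 MPa = 57900 kPa.
S_e = 303 × 6 × (1 − 0.27²) / 57900 × 0.79
    = 303 × 6 × 0.9271 / 57900 × 0.79
    = 0.023 m

S_e ≈ 0.023 m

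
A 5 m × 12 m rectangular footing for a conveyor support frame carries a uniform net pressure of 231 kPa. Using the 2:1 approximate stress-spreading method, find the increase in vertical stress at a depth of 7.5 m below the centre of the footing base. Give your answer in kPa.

By the 2:1 method the load spreads at 1 horizontal : 2 vertical, so at depth z the loaded area has grown by z in each plan dimension:
Δσ = qBL/((B+z)(L+z)) = 231×5×12/((5+7.5)(12+7.5)) = 56.862 kPa

Δσ_z ≈ 56.9 kPa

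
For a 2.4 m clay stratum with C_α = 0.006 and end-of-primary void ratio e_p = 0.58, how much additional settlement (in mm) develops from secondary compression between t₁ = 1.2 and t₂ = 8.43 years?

Secondary compression: S_s = C_α·H/(1+e_p)·log₁₀(t₂/t₁)
S_s = 0.006×2.4/(1+0.58)×log₁₀(8.43/1.2)
    = 0.009114 × 0.8466 = 0.007716 m

S_s ≈ 7.72 mm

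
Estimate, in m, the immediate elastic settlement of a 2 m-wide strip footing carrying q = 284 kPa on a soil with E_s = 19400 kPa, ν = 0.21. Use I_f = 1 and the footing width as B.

S_e ≈ 0.028 m

Immediate (elastic) settlement: S_e = q·B·(1−ν²)/E_s · I_f.
S_e = 284 × 2 × (1 − 0.21²) / 19400 × 1
    = 284 × 2 × 0.9559 / 19400 × 1
    = 0.02799 m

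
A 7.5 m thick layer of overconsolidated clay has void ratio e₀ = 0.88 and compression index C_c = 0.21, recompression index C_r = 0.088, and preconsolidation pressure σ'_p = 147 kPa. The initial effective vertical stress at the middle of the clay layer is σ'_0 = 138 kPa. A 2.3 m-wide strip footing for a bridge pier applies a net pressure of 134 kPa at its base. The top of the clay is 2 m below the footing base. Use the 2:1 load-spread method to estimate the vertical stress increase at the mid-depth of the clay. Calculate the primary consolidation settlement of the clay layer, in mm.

S_c ≈ 75.7 mm

Mid-depth of clay below the footing base: z = 2 + 7.5/2 = 5.75 m.
Stress increase at mid-clay by the 2:1 spreading method:
Δσ = qB/(B+z) = 134×2.3/(2.3+5.75) = 38.286 kPa
Final effective stress: σ'_f = 138 + 38.286 = 176.29 kPa.
σ'_f = 176.29 > σ'_p = 147 kPa, so the stress path crosses the preconsolidation pressure — recompression up to σ'_p, then virgin compression beyond:
S_c = H/(1+e₀)·[C_r·log₁₀(σ'_p/σ'_0) + C_c·log₁₀(σ'_f/σ'_p)]
    = 7.5/1.88 × [0.088×log₁₀(147/138) + 0.21×log₁₀(176.29/147)]
    = 3.9894 × [0.0024146 + 0.016571] = 0.07574 m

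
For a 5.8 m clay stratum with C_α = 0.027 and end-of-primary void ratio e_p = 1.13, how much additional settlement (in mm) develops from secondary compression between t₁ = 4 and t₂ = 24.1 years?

Secondary compression: S_s = C_α·H/(1+e_p)·log₁₀(t₂/t₁)
S_s = 0.027×5.8/(1+1.13)×log₁₀(24.1/4)
    = 0.07352 × 0.78 = 0.05734 m

S_s ≈ 57.3 mm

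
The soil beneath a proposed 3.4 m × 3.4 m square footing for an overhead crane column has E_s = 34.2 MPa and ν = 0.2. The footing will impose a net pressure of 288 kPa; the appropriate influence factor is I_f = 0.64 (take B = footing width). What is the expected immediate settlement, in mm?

S_e ≈ 17.6 mm

Immediate (elastic) settlement: S_e = q·B·(1−ν²)/E_s · I_f.
E_s = 34.2 MPa = 34200 kPa.
S_e = 288 × 3.4 × (1 − 0.2²) / 34200 × 0.64
    = 288 × 3.4 × 0.96 / 34200 × 0.64
    = 0.01759 m = 17.59 mm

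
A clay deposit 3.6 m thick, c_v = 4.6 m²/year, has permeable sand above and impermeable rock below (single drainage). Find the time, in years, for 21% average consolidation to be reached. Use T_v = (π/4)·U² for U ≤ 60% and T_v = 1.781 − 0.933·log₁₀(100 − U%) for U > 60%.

t ≈ 0.0976 years

Drainage path length: H_d = H = 3.6 m (single drainage).
U ≤ 60%: T_v = (π/4)·U² = (π/4)×0.21² = 0.034636.
t = T_v·H_d²/c_v = 0.034636×3.6²/4.6 = 0.09758 years.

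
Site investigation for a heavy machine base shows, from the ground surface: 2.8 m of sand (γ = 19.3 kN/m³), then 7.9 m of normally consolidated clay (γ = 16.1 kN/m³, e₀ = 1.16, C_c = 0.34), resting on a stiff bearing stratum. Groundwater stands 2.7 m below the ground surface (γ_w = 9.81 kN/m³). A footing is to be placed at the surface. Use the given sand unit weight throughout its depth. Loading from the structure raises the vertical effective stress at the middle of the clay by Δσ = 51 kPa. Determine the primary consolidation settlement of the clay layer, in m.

S_c ≈ 0.272 m

Mid-depth of clay below the ground surface: z = 2.8 + 7.9/2 = 6.75 m.
Total vertical stress at mid-clay: σ_v = 19.3×2.8 + 16.1×3.95 = 117.64 kPa.
Pore pressure: u = 9.81×(6.75 − 2.7) = 39.73 kPa.
Initial effective stress: σ'_0 = σ_v − u = 117.64 − 39.73 = 77.91 kPa.
Final effective stress: σ'_f = σ'_0 + Δσ = 77.91 + 51 = 128.91 kPa.
Normally consolidated clay, so the full stress increment lies on the virgin compression line:
S_c = C_c·H/(1+e₀)·log₁₀(σ'_f/σ'_0) = 0.34×7.9/(1+1.16)×log₁₀(128.91/77.91)
    = 1.2435 × 0.21869 = 0.2719 m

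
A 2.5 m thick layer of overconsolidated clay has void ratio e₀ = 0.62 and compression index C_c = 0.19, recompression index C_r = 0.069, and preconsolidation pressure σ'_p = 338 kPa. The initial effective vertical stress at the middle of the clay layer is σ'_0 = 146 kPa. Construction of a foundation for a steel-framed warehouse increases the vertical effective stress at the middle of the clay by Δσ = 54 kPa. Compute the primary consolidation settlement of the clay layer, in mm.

S_c ≈ 14.6 mm

Final effective stress: σ'_f = 146 + 54 = 200 kPa.
σ'_f = 200 ≤ σ'_p = 338 kPa, so the clay remains overconsolidated and only the recompression index applies:
S_c = C_r·H/(1+e₀)·log₁₀(σ'_f/σ'_0) = 0.069×2.5/1.62×log₁₀(200/146)
    = 0.10648 × 0.13668 = 0.01455 m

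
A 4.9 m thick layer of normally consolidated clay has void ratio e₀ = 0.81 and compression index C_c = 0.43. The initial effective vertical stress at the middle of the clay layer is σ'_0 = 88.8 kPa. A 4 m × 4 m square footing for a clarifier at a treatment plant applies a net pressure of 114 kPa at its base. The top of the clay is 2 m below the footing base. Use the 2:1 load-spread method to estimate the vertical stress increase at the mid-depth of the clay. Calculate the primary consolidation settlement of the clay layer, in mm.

S_c ≈ 128 mm

Mid-depth of clay below the footing base: z = 2 + 4.9/2 = 4.45 m.
Stress increase at mid-clay by the 2:1 spreading method:
Δσ = qBL/((B+z)(L+z)) = 114×4×4/((4+4.45)(4+4.45)) = 25.545 kPa
Final effective stress: σ'_f = σ'_0 + Δσ = 88.8 + 25.545 = 114.34 kPa.
Normally consolidated clay, so the full stress increment lies on the virgin compression line:
S_c = C_c·H/(1+e₀)·log₁₀(σ'_f/σ'_0) = 0.43×4.9/(1+0.81)×log₁₀(114.34/88.8)
    = 1.1641 × 0.10979 = 0.1278 m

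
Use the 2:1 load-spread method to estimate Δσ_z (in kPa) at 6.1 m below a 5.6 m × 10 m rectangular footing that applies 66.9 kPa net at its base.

Δσ_z ≈ 19.9 kPa

By the 2:1 method the load spreads at 1 horizontal : 2 vertical, so at depth z the loaded area has grown by z in each plan dimension:
Δσ = qBL/((B+z)(L+z)) = 66.9×5.6×10/((5.6+6.1)(10+6.1)) = 19.889 kPa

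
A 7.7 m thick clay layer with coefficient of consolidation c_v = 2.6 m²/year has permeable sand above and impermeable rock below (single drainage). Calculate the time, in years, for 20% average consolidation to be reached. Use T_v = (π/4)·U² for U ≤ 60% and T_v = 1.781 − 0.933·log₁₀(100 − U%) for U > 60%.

t ≈ 0.716 years

Drainage path length: H_d = H = 7.7 m (single drainage).
U ≤ 60%: T_v = (π/4)·U² = (π/4)×0.2² = 0.031416.
t = T_v·H_d²/c_v = 0.031416×7.7²/2.6 = 0.7164 years.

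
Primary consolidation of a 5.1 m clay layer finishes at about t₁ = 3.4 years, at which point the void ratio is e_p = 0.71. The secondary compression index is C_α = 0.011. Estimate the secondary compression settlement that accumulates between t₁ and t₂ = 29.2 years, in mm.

S_s ≈ 30.6 mm

Secondary compression: S_s = C_α·H/(1+e_p)·log₁₀(t₂/t₁)
S_s = 0.011×5.1/(1+0.71)×log₁₀(29.2/3.4)
    = 0.03281 × 0.9339 = 0.03064 m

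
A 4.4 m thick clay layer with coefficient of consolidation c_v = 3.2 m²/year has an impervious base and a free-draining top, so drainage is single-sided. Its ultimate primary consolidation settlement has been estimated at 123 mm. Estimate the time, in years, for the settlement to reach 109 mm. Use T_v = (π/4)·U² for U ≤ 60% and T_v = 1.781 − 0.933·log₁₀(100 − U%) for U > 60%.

Drainage path length: H_d = H = 4.4 m (single drainage).
U = S(t)/S_ult = 109/123 = 0.8862.
U > 60%: T_v = 1.781 − 0.933·log₁₀(100 − 88.618) = 0.79554.
t = T_v·H_d²/c_v = 0.79554×4.4²/3.2 = 4.813 years.

t ≈ 4.81 years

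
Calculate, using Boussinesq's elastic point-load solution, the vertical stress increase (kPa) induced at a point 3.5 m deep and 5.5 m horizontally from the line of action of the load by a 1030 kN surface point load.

Δσ_z ≈ 1.79 kPa

Boussinesq vertical stress below a point load on an elastic half-space:
Δσ_z = 3P/(2πz²) · [1 + (r/z)²]^(−5/2)
r/z = 5.5/3.5 = 1.5714; [1+(r/z)²]^(−5/2) = 0.044603.
Δσ_z = 3×1030/(2π×3.5²) × 0.044603 = 40.146 × 0.044603 = 1.791 kPa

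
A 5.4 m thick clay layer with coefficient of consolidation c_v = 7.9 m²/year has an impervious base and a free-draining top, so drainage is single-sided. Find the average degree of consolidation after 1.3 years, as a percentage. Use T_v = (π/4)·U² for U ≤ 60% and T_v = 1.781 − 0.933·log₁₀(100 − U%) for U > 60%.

U ≈ 66 %

Drainage path length: H_d = H = 5.4 m (single drainage).
T_v = c_v·t/H_d² = 7.9×1.3/5.4² = 0.35219.
T_v = 0.35219 corresponds to the U > 60% branch:
U = 1 − 10^((1.781 − T_v)/0.933)/100 = 0.6601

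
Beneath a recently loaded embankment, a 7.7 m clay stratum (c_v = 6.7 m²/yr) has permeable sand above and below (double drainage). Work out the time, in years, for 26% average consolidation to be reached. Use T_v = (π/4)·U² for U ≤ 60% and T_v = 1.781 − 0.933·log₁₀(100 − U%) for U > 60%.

t ≈ 0.117 years

Drainage path length: H_d = H/2 = 3.85 m (double drainage).
U ≤ 60%: T_v = (π/4)·U² = (π/4)×0.26² = 0.053093.
t = T_v·H_d²/c_v = 0.053093×3.85²/6.7 = 0.1175 years.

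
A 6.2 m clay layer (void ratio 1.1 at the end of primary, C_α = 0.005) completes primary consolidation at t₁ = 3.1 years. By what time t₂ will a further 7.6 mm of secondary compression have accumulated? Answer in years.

S_s = C_α·H/(1+e_p)·log₁₀(t₂/t₁) ⇒ log₁₀(t₂/t₁) = S_s·(1+e_p)/(C_α·H).
log₁₀(t₂/t₁) = 0.0076 × (1+1.1) / (0.005×6.2) = 0.5148
t₂ = t₁ × 10^0.5148 = 3.1 × 3.272 = 10.14 years

t₂ ≈ 10.1 years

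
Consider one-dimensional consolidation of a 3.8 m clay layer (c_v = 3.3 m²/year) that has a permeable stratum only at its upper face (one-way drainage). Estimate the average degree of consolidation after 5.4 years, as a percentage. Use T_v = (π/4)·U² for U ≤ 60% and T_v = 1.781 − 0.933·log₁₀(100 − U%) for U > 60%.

U ≈ 96.1 %

Drainage path length: H_d = H = 3.8 m (single drainage).
T_v = c_v·t/H_d² = 3.3×5.4/3.8² = 1.2341.
T_v = 1.2341 corresponds to the U > 60% branch:
U = 1 − 10^((1.781 − T_v)/0.933)/100 = 0.9614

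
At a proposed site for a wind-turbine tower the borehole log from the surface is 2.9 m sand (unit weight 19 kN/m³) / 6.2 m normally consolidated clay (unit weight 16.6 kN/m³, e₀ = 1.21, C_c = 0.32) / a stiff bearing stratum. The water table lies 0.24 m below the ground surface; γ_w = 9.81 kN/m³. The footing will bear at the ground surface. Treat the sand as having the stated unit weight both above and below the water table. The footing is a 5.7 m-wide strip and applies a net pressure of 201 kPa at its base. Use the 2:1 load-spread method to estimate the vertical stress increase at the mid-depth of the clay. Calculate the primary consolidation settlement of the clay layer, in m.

Mid-depth of clay below the ground surface: z = 2.9 + 6.2/2 = 6 m.
Total vertical stress at mid-clay: σ_v = 19×2.9 + 16.6×3.1 = 106.56 kPa.
Pore pressure: u = 9.81×(6 − 0.24) = 56.506 kPa.
Initial effective stress: σ'_0 = σ_v − u = 106.56 − 56.506 = 50.054 kPa.
Stress increase at mid-clay by the 2:1 spreading method:
Δσ = qB/(B+z) = 201×5.7/(5.7+6) = 97.923 kPa
Final effective stress: σ'_f = σ'_0 + Δσ = 50.054 + 97.923 = 147.98 kPa.
Normally consolidated clay, so the full stress increment lies on the virgin compression line:
S_c = C_c·H/(1+e₀)·log₁₀(σ'_f/σ'_0) = 0.32×6.2/(1+1.21)×log₁₀(147.98/50.054)
    = 0.89774 × 0.47076 = 0.4226 m

S_c ≈ 0.423 m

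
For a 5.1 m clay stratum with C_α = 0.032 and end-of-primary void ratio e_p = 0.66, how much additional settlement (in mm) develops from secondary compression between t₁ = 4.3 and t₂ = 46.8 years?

S_s ≈ 102 mm

Secondary compression: S_s = C_α·H/(1+e_p)·log₁₀(t₂/t₁)
S_s = 0.032×5.1/(1+0.66)×log₁₀(46.8/4.3)
    = 0.09831 × 1.037 = 0.1019 m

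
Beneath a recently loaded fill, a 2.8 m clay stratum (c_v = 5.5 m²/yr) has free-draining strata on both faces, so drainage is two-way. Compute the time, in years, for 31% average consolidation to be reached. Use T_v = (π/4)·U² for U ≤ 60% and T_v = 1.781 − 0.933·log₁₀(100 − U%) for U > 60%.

Drainage path length: H_d = H/2 = 1.4 m (double drainage).
U ≤ 60%: T_v = (π/4)·U² = (π/4)×0.31² = 0.075477.
t = T_v·H_d²/c_v = 0.075477×1.4²/5.5 = 0.0269 years.

t ≈ 0.0269 years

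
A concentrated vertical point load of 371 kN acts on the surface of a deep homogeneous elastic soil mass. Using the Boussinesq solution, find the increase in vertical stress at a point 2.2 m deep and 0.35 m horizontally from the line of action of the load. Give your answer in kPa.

Boussinesq vertical stress below a point load on an elastic half-space:
Δσ_z = 3P/(2πz²) · [1 + (r/z)²]^(−5/2)
r/z = 0.35/2.2 = 0.15909; [1+(r/z)²]^(−5/2) = 0.93942.
Δσ_z = 3×371/(2π×2.2²) × 0.93942 = 36.599 × 0.93942 = 34.38 kPa

Δσ_z ≈ 34.4 kPa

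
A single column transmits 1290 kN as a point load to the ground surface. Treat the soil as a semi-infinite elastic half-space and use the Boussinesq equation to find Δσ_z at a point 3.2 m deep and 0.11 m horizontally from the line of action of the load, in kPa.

Δσ_z ≈ 60 kPa

Boussinesq vertical stress below a point load on an elastic half-space:
Δσ_z = 3P/(2πz²) · [1 + (r/z)²]^(−5/2)
r/z = 0.11/3.2 = 0.034375; [1+(r/z)²]^(−5/2) = 0.99705.
Δσ_z = 3×1290/(2π×3.2²) × 0.99705 = 60.149 × 0.99705 = 59.97 kPa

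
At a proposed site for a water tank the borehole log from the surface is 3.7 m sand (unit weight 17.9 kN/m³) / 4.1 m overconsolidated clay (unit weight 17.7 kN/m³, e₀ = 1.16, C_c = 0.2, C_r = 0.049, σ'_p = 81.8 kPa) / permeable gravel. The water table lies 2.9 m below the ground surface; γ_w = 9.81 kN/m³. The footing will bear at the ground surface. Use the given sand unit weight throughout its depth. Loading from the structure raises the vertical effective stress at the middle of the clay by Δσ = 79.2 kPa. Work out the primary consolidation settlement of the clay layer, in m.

Mid-depth of clay below the ground surface: z = 3.7 + 4.1/2 = 5.75 m.
Total vertical stress at mid-clay: σ_v = 17.9×3.7 + 17.7×2.05 = 102.52 kPa.
Pore pressure: u = 9.81×(5.75 − 2.9) = 27.959 kPa.
Initial effective stress: σ'_0 = σ_v − u = 102.52 − 27.959 = 74.561 kPa.
Final effective stress: σ'_f = 74.561 + 79.2 = 153.76 kPa.
σ'_f = 153.76 > σ'_p = 81.8 kPa, so the stress path crosses the preconsolidation pressure — recompression up to σ'_p, then virgin compression beyond:
S_c = H/(1+e₀)·[C_r·log₁₀(σ'_p/σ'_0) + C_c·log₁₀(σ'_f/σ'_p)]
    = 4.1/2.16 × [0.049×log₁₀(81.8/74.561) + 0.2×log₁₀(153.76/81.8)]
    = 1.8981 × [0.0019718 + 0.054818] = 0.1078 m

S_c ≈ 0.108 m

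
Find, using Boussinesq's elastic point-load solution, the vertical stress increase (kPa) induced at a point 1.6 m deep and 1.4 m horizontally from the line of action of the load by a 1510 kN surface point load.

Δσ_z ≈ 68 kPa

Boussinesq vertical stress below a point load on an elastic half-space:
Δσ_z = 3P/(2πz²) · [1 + (r/z)²]^(−5/2)
r/z = 1.4/1.6 = 0.875; [1+(r/z)²]^(−5/2) = 0.24141.
Δσ_z = 3×1510/(2π×1.6²) × 0.24141 = 281.63 × 0.24141 = 67.99 kPa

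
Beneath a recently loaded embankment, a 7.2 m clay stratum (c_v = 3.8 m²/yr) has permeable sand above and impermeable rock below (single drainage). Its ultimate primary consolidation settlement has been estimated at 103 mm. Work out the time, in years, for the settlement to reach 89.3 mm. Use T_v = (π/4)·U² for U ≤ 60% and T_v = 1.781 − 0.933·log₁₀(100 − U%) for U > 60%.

t ≈ 9.99 years

Drainage path length: H_d = H = 7.2 m (single drainage).
U = S(t)/S_ult = 89.3/103 = 0.867.
U > 60%: T_v = 1.781 − 0.933·log₁₀(100 − 86.699) = 0.73242.
t = T_v·H_d²/c_v = 0.73242×7.2²/3.8 = 9.992 years.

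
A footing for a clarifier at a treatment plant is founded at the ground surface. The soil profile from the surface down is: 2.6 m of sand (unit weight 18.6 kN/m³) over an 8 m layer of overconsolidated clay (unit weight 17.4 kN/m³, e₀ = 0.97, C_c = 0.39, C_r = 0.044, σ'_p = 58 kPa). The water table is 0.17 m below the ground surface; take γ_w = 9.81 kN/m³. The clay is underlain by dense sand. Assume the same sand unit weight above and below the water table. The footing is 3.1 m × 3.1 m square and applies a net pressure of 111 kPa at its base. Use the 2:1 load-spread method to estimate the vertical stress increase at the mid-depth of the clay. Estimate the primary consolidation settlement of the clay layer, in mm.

Mid-depth of clay below the ground surface: z = 2.6 + 8/2 = 6.6 m.
Total vertical stress at mid-clay: σ_v = 18.6×2.6 + 17.4×4 = 117.96 kPa.
Pore pressure: u = 9.81×(6.6 − 0.17) = 63.078 kPa.
Initial effective stress: σ'_0 = σ_v − u = 117.96 − 63.078 = 54.882 kPa.
Stress increase at mid-clay by the 2:1 spreading method:
Δσ = qBL/((B+z)(L+z)) = 111×3.1×3.1/((3.1+6.6)(3.1+6.6)) = 11.337 kPa
Final effective stress: σ'_f = 54.882 + 11.337 = 66.219 kPa.
σ'_f = 66.219 > σ'_p = 58 kPa, so the stress path crosses the preconsolidation pressure — recompression up to σ'_p, then virgin compression beyond:
S_c = H/(1+e₀)·[C_r·log₁₀(σ'_p/σ'_0) + C_c·log₁₀(σ'_f/σ'_p)]
    = 8/1.97 × [0.044×log₁₀(58/54.882) + 0.39×log₁₀(66.219/58)]
    = 4.0609 × [0.0010559 + 0.022446] = 0.09544 m

S_c ≈ 95.4 mm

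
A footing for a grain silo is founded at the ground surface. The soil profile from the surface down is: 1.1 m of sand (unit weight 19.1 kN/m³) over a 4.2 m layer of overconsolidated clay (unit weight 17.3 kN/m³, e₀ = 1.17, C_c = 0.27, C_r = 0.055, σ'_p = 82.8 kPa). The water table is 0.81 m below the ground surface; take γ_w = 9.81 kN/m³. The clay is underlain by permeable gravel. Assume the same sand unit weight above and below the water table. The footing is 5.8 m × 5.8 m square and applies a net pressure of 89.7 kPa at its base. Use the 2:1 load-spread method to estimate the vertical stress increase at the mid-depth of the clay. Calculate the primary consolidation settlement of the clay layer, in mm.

S_c ≈ 34.3 mm

Mid-depth of clay below the ground surface: z = 1.1 + 4.2/2 = 3.2 m.
Total vertical stress at mid-clay: σ_v = 19.1×1.1 + 17.3×2.1 = 57.34 kPa.
Pore pressure: u = 9.81×(3.2 − 0.81) = 23.446 kPa.
Initial effective stress: σ'_0 = σ_v − u = 57.34 − 23.446 = 33.894 kPa.
Stress increase at mid-clay by the 2:1 spreading method:
Δσ = qBL/((B+z)(L+z)) = 89.7×5.8×5.8/((5.8+3.2)(5.8+3.2)) = 37.253 kPa
Final effective stress: σ'_f = 33.894 + 37.253 = 71.147 kPa.
σ'_f = 71.147 ≤ σ'_p = 82.8 kPa, so the clay remains overconsolidated and only the recompression index applies:
S_c = C_r·H/(1+e₀)·log₁₀(σ'_f/σ'_0) = 0.055×4.2/2.17×log₁₀(71.147/33.894)
    = 0.10645 × 0.32203 = 0.03428 m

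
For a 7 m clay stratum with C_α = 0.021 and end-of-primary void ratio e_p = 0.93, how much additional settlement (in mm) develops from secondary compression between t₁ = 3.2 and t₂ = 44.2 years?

Secondary compression: S_s = C_α·H/(1+e_p)·log₁₀(t₂/t₁)
S_s = 0.021×7/(1+0.93)×log₁₀(44.2/3.2)
    = 0.07617 × 1.14 = 0.08685 m

S_s ≈ 86.8 mm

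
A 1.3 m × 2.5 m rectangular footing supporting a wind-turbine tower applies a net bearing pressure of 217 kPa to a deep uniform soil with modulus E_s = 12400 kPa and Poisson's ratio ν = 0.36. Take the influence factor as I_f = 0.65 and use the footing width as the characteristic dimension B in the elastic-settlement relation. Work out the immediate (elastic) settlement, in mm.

Immediate (elastic) settlement: S_e = q·B·(1−ν²)/E_s · I_f.
S_e = 217 × 1.3 × (1 − 0.36²) / 12400 × 0.65
    = 217 × 1.3 × 0.8704 / 12400 × 0.65
    = 0.01287 m = 12.87 mm

S_e ≈ 12.9 mm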